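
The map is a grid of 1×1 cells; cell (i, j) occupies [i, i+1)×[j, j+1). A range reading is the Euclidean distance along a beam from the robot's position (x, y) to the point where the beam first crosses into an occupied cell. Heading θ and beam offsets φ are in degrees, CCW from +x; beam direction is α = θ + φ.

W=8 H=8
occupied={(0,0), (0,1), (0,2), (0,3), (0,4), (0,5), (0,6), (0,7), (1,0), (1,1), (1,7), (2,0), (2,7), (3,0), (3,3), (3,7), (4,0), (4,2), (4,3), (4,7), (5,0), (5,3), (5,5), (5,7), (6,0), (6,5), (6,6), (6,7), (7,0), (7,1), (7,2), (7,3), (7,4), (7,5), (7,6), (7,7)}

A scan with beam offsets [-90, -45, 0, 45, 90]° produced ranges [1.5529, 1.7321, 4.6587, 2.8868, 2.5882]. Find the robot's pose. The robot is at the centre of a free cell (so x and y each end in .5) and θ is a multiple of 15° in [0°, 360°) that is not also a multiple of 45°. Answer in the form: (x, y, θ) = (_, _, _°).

(x, y, θ) = (2.5, 6.5, 255°)

Candidates: 28 free-cell centres × 16 headings = 448 poses. Raycast each; keep the one whose scan matches to 4 dp.
  (3.5, 4.5, 240°): beam 1 = 2.8868 ≠ 1.5529 ✗
  (1.5, 5.5, 345°): beam 1 = 1.9319 ≠ 1.5529 ✗
  (3.5, 6.5, 75°): beam 1 = 1.9319 ≠ 1.5529 ✗
  (6.5, 1.5, 15°): beam 1 = 0.5176 ≠ 1.5529 ✗
  …
  (2.5, 6.5, 255°): r_1=1.5529, r_2=1.7321, r_3=4.6587, r_4=2.8868, r_5=2.5882 — all match ✓
Only this pose fits every beam.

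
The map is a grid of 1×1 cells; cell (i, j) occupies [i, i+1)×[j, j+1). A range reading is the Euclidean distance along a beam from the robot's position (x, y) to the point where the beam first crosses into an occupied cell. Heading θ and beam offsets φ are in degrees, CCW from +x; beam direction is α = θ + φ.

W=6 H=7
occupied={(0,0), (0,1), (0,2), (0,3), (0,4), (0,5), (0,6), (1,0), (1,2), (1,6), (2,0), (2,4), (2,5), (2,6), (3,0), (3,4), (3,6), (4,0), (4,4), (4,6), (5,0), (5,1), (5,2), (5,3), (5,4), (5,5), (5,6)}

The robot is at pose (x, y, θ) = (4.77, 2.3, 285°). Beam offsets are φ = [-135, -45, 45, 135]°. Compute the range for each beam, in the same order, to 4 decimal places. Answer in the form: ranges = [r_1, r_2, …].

ranges = [4.3532, 1.5011, 0.2656, 0.4600]

beam 1: φ=-135°, α=150°
  dir = (cos 150°, sin 150°) = (-0.8660, 0.5000); from cell (4,2)
  next x-line at t=0.8891, next y-line at t=1.4000; Δt_x=1.1547, Δt_y=2.0000
    x: enter (3,2) at t=0.8891
    y: enter (3,3) at t=1.4000
    x: enter (2,3) at t=2.0438
    x: enter (1,3) at t=3.1985
    y: enter (1,4) at t=3.4000
    x: enter (0,4) at t=4.3532 ← occupied
  → r_1 = 4.3532
beam 2: φ=-45°, α=240°
  dir = (cos 240°, sin 240°) = (-0.5000, -0.8660); from cell (4,2)
  next x-line at t=1.5400, next y-line at t=0.3464; Δt_x=2.0000, Δt_y=1.1547
    y: enter (4,1) at t=0.3464
    y: enter (4,0) at t=1.5011 ← occupied
  → r_2 = 1.5011
beam 3: φ=45°, α=330°
  dir = (cos 330°, sin 330°) = (0.8660, -0.5000); from cell (4,2)
  next x-line at t=0.2656, next y-line at t=0.6000; Δt_x=1.1547, Δt_y=2.0000
    x: enter (5,2) at t=0.2656 ← occupied
  → r_3 = 0.2656
beam 4: φ=135°, α=60°
  dir = (cos 60°, sin 60°) = (0.5000, 0.8660); from cell (4,2)
  next x-line at t=0.4600, next y-line at t=0.8083; Δt_x=2.0000, Δt_y=1.1547
    x: enter (5,2) at t=0.4600 ← occupied
  → r_4 = 0.4600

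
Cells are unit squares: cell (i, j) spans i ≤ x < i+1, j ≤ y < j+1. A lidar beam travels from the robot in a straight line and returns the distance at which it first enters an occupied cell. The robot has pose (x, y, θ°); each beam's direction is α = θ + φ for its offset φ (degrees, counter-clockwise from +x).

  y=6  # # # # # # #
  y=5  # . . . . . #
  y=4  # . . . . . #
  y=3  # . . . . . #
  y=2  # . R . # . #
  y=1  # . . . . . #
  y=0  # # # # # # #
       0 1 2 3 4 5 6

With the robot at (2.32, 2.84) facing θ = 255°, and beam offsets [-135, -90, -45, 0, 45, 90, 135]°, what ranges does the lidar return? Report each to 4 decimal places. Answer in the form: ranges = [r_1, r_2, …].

ranges = [2.6400, 1.3666, 1.5242, 1.9049, 2.1246, 1.7393, 4.2493]

beam 1: φ=-135°, α=120°
  direction (-0.5000, 0.8660); cell (2,2); t to first gridline: x 0.6400, y 0.1848 (then +2.0000 / +1.1547)
    (2,3) via y @ 0.1848
    (1,3) via x @ 0.6400
    (1,4) via y @ 1.3395
    (1,5) via y @ 2.4942
    (0,5) via x @ 2.6400  # hit
  → r_1 = 2.6400
beam 2: φ=-90°, α=165°
  direction (-0.9659, 0.2588); cell (2,2); t to first gridline: x 0.3313, y 0.6182 (then +1.0353 / +3.8637)
    (1,2) via x @ 0.3313
    (1,3) via y @ 0.6182
    (0,3) via x @ 1.3666  # hit
  → r_2 = 1.3666
beam 3: φ=-45°, α=210°
  direction (-0.8660, -0.5000); cell (2,2); t to first gridline: x 0.3695, y 1.6800 (then +1.1547 / +2.0000)
    (1,2) via x @ 0.3695
    (0,2) via x @ 1.5242  # hit
  → r_3 = 1.5242
beam 4: φ=0°, α=255°
  direction (-0.2588, -0.9659); cell (2,2); t to first gridline: x 1.2364, y 0.8696 (then +3.8637 / +1.0353)
    (2,1) via y @ 0.8696
    (1,1) via x @ 1.2364
    (1,0) via y @ 1.9049  # hit
  → r_4 = 1.9049
beam 5: φ=45°, α=300°
  direction (0.5000, -0.8660); cell (2,2); t to first gridline: x 1.3600, y 0.9699 (then +2.0000 / +1.1547)
    (2,1) via y @ 0.9699
    (3,1) via x @ 1.3600
    (3,0) via y @ 2.1246  # hit
  → r_5 = 2.1246
beam 6: φ=90°, α=345°
  direction (0.9659, -0.2588); cell (2,2); t to first gridline: x 0.7040, y 3.2455 (then +1.0353 / +3.8637)
    (3,2) via x @ 0.7040
    (4,2) via x @ 1.7393  # hit
  → r_6 = 1.7393
beam 7: φ=135°, α=30°
  direction (0.8660, 0.5000); cell (2,2); t to first gridline: x 0.7852, y 0.3200 (then +1.1547 / +2.0000)
    (2,3) via y @ 0.3200
    (3,3) via x @ 0.7852
    (4,3) via x @ 1.9399
    (4,4) via y @ 2.3200
    (5,4) via x @ 3.0946
    (6,4) via x @ 4.2493  # hit
  → r_7 = 4.2493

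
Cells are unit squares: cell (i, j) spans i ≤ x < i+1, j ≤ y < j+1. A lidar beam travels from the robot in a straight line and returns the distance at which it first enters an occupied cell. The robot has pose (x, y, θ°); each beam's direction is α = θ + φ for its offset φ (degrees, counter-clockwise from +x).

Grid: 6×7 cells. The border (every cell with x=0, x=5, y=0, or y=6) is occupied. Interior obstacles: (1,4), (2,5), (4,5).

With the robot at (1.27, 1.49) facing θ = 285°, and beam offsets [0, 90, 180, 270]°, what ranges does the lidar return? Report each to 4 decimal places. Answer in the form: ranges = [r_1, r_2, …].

beam 1: φ=0°, α=285°
  cosα=0.2588 sinα=-0.9659 | (1,1) | tMaxX 2.8205 tMaxY 0.5073 | tΔX 3.8637 tΔY 1.0353
    t=0.5073 [y] (1,0) — stop
  → r_1 = 0.5073
beam 2: φ=90°, α=15°
  cosα=0.9659 sinα=0.2588 | (1,1) | tMaxX 0.7558 tMaxY 1.9705 | tΔX 1.0353 tΔY 3.8637
    t=0.7558 [x] (2,1)
    t=1.7910 [x] (3,1)
    t=1.9705 [y] (3,2)
    t=2.8263 [x] (4,2)
    t=3.8616 [x] (5,2) — stop
  → r_2 = 3.8616
beam 3: φ=180°, α=105°
  cosα=-0.2588 sinα=0.9659 | (1,1) | tMaxX 1.0432 tMaxY 0.5280 | tΔX 3.8637 tΔY 1.0353
    t=0.5280 [y] (1,2)
    t=1.0432 [x] (0,2) — stop
  → r_3 = 1.0432
beam 4: φ=270°, α=195°
  cosα=-0.9659 sinα=-0.2588 | (1,1) | tMaxX 0.2795 tMaxY 1.8932 | tΔX 1.0353 tΔY 3.8637
    t=0.2795 [x] (0,1) — stop
  → r_4 = 0.2795

ranges = [0.5073, 3.8616, 1.0432, 0.2795]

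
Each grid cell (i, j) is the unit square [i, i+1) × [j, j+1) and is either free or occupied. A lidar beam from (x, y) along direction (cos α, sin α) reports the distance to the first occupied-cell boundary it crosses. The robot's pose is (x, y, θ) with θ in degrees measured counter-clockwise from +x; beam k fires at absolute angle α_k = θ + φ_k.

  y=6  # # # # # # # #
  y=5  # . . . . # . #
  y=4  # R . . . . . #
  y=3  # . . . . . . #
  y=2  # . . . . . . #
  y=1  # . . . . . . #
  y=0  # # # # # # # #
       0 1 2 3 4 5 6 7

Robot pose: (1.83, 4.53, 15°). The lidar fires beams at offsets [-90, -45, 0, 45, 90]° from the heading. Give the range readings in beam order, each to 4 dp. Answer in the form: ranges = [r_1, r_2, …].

beam 1: φ=-90°, α=285°
  cosα=0.2588 sinα=-0.9659 | (1,4) | tMaxX 0.6568 tMaxY 0.5487 | tΔX 3.8637 tΔY 1.0353
    t=0.5487 [y] (1,3)
    t=0.6568 [x] (2,3)
    t=1.5840 [y] (2,2)
    t=2.6192 [y] (2,1)
    t=3.6545 [y] (2,0) — stop
  → r_1 = 3.6545
beam 2: φ=-45°, α=330°
  cosα=0.8660 sinα=-0.5000 | (1,4) | tMaxX 0.1963 tMaxY 1.0600 | tΔX 1.1547 tΔY 2.0000
    t=0.1963 [x] (2,4)
    t=1.0600 [y] (2,3)
    t=1.3510 [x] (3,3)
    t=2.5057 [x] (4,3)
    t=3.0600 [y] (4,2)
    t=3.6604 [x] (5,2)
    t=4.8151 [x] (6,2)
    t=5.0600 [y] (6,1)
    t=5.9698 [x] (7,1) — stop
  → r_2 = 5.9698
beam 3: φ=0°, α=15°
  cosα=0.9659 sinα=0.2588 | (1,4) | tMaxX 0.1760 tMaxY 1.8159 | tΔX 1.0353 tΔY 3.8637
    t=0.1760 [x] (2,4)
    t=1.2113 [x] (3,4)
    t=1.8159 [y] (3,5)
    t=2.2465 [x] (4,5)
    t=3.2818 [x] (5,5) — stop
  → r_3 = 3.2818
beam 4: φ=45°, α=60°
  cosα=0.5000 sinα=0.8660 | (1,4) | tMaxX 0.3400 tMaxY 0.5427 | tΔX 2.0000 tΔY 1.1547
    t=0.3400 [x] (2,4)
    t=0.5427 [y] (2,5)
    t=1.6974 [y] (2,6) — stop
  → r_4 = 1.6974
beam 5: φ=90°, α=105°
  cosα=-0.2588 sinα=0.9659 | (1,4) | tMaxX 3.2069 tMaxY 0.4866 | tΔX 3.8637 tΔY 1.0353
    t=0.4866 [y] (1,5)
    t=1.5219 [y] (1,6) — stop
  → r_5 = 1.5219

ranges = [3.6545, 5.9698, 3.2818, 1.6974, 1.5219]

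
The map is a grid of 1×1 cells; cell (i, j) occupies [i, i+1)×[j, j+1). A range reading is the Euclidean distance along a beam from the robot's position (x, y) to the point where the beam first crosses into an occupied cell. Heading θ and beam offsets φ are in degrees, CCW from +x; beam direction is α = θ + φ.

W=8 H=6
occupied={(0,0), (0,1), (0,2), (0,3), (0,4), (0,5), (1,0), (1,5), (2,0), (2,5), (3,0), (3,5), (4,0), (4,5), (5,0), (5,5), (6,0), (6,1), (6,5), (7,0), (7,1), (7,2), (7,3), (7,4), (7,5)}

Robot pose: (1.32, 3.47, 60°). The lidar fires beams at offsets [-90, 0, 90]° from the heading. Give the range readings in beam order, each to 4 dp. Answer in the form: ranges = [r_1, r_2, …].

beam 1: φ=-90°, α=330°
  direction (0.8660, -0.5000); cell (1,3); t to first gridline: x 0.7852, y 0.9400 (then +1.1547 / +2.0000)
    (2,3) via x @ 0.7852
    (2,2) via y @ 0.9400
    (3,2) via x @ 1.9399
    (3,1) via y @ 2.9400
    (4,1) via x @ 3.0946
    (5,1) via x @ 4.2493
    (5,0) via y @ 4.9400  # hit
  → r_1 = 4.9400
beam 2: φ=0°, α=60°
  direction (0.5000, 0.8660); cell (1,3); t to first gridline: x 1.3600, y 0.6120 (then +2.0000 / +1.1547)
    (1,4) via y @ 0.6120
    (2,4) via x @ 1.3600
    (2,5) via y @ 1.7667  # hit
  → r_2 = 1.7667
beam 3: φ=90°, α=150°
  direction (-0.8660, 0.5000); cell (1,3); t to first gridline: x 0.3695, y 1.0600 (then +1.1547 / +2.0000)
    (0,3) via x @ 0.3695  # hit
  → r_3 = 0.3695

ranges = [4.9400, 1.7667, 0.3695]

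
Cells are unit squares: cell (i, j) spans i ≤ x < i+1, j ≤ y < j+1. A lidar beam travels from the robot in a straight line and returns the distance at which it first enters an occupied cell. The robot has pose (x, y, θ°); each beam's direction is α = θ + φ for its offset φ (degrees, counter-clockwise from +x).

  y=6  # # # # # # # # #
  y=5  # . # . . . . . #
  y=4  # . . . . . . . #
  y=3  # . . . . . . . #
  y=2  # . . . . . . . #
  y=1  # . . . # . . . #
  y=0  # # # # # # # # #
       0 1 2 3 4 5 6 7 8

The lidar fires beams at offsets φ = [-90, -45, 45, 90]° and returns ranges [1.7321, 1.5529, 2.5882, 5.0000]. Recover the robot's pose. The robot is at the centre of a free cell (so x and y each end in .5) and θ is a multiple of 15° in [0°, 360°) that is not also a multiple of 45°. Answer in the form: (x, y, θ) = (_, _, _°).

(x, y, θ) = (2.5, 3.5, 240°)

Enumerate (i+0.5, j+0.5, θ) over the 33 free cells and 16 admissible headings. For each, cast all 4 beams and compare to the given ranges.
  (6.5, 2.5, 300°): beam 3 = 1.5529 ≠ 2.5882 ✗
  (1.5, 1.5, 165°): beam 1 = 3.6235 ≠ 1.7321 ✗
  (7.5, 1.5, 300°): beam 1 = 1.0000 ≠ 1.7321 ✗
  (3.5, 4.5, 165°): beam 1 = 1.5529 ≠ 1.7321 ✗
  (4.5, 4.5, 165°): beam 1 = 1.5529 ≠ 1.7321 ✗
  …
  (2.5, 3.5, 240°): r_1=1.7321, r_2=1.5529, r_3=2.5882, r_4=5.0000 — all match ✓
Unique over the lattice → pose = (2.5, 3.5, 240°).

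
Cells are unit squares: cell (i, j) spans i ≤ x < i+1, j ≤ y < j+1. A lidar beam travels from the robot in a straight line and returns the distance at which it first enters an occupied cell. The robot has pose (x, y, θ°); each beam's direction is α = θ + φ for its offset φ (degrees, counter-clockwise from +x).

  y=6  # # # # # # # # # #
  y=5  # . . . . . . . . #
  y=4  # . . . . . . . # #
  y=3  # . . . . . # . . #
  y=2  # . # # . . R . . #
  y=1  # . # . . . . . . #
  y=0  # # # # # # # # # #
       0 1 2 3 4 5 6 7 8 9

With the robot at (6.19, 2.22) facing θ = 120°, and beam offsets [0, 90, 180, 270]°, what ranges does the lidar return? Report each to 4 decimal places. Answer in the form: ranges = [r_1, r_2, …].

ranges = [4.3648, 2.4400, 1.4087, 3.2447]

beam 1: φ=0°, α=120°
  direction (-0.5000, 0.8660); cell (6,2); t to first gridline: x 0.3800, y 0.9007 (then +2.0000 / +1.1547)
    (5,2) via x @ 0.3800
    (5,3) via y @ 0.9007
    (5,4) via y @ 2.0554
    (4,4) via x @ 2.3800
    (4,5) via y @ 3.2101
    (4,6) via y @ 4.3648  # hit
  → r_1 = 4.3648
beam 2: φ=90°, α=210°
  direction (-0.8660, -0.5000); cell (6,2); t to first gridline: x 0.2194, y 0.4400 (then +1.1547 / +2.0000)
    (5,2) via x @ 0.2194
    (5,1) via y @ 0.4400
    (4,1) via x @ 1.3741
    (4,0) via y @ 2.4400  # hit
  → r_2 = 2.4400
beam 3: φ=180°, α=300°
  direction (0.5000, -0.8660); cell (6,2); t to first gridline: x 1.6200, y 0.2540 (then +2.0000 / +1.1547)
    (6,1) via y @ 0.2540
    (6,0) via y @ 1.4087  # hit
  → r_3 = 1.4087
beam 4: φ=270°, α=30°
  direction (0.8660, 0.5000); cell (6,2); t to first gridline: x 0.9353, y 1.5600 (then +1.1547 / +2.0000)
    (7,2) via x @ 0.9353
    (7,3) via y @ 1.5600
    (8,3) via x @ 2.0900
    (9,3) via x @ 3.2447  # hit
  → r_4 = 3.2447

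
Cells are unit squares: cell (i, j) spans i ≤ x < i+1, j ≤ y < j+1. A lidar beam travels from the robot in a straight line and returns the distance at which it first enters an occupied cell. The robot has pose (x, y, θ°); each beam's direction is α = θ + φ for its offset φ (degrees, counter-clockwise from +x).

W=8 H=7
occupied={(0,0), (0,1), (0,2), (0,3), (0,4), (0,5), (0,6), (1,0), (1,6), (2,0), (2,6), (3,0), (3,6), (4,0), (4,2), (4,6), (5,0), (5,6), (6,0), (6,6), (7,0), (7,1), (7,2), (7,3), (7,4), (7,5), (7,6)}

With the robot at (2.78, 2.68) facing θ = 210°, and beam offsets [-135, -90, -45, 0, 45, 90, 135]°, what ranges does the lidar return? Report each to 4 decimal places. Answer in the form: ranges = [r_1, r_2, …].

ranges = [3.4371, 3.5600, 1.8428, 2.0554, 1.7393, 1.9399, 1.2630]

beam 1: φ=-135°, α=75°
  dir = (cos 75°, sin 75°) = (0.2588, 0.9659); from cell (2,2)
  next x-line at t=0.8500, next y-line at t=0.3313; Δt_x=3.8637, Δt_y=1.0353
    y: enter (2,3) at t=0.3313
    x: enter (3,3) at t=0.8500
    y: enter (3,4) at t=1.3666
    y: enter (3,5) at t=2.4018
    y: enter (3,6) at t=3.4371 ← occupied
  → r_1 = 3.4371
beam 2: φ=-90°, α=120°
  dir = (cos 120°, sin 120°) = (-0.5000, 0.8660); from cell (2,2)
  next x-line at t=1.5600, next y-line at t=0.3695; Δt_x=2.0000, Δt_y=1.1547
    y: enter (2,3) at t=0.3695
    y: enter (2,4) at t=1.5242
    x: enter (1,4) at t=1.5600
    y: enter (1,5) at t=2.6789
    x: enter (0,5) at t=3.5600 ← occupied
  → r_2 = 3.5600
beam 3: φ=-45°, α=165°
  dir = (cos 165°, sin 165°) = (-0.9659, 0.2588); from cell (2,2)
  next x-line at t=0.8075, next y-line at t=1.2364; Δt_x=1.0353, Δt_y=3.8637
    x: enter (1,2) at t=0.8075
    y: enter (1,3) at t=1.2364
    x: enter (0,3) at t=1.8428 ← occupied
  → r_3 = 1.8428
beam 4: φ=0°, α=210°
  dir = (cos 210°, sin 210°) = (-0.8660, -0.5000); from cell (2,2)
  next x-line at t=0.9007, next y-line at t=1.3600; Δt_x=1.1547, Δt_y=2.0000
    x: enter (1,2) at t=0.9007
    y: enter (1,1) at t=1.3600
    x: enter (0,1) at t=2.0554 ← occupied
  → r_4 = 2.0554
beam 5: φ=45°, α=255°
  dir = (cos 255°, sin 255°) = (-0.2588, -0.9659); from cell (2,2)
  next x-line at t=3.0137, next y-line at t=0.7040; Δt_x=3.8637, Δt_y=1.0353
    y: enter (2,1) at t=0.7040
    y: enter (2,0) at t=1.7393 ← occupied
  → r_5 = 1.7393
beam 6: φ=90°, α=300°
  dir = (cos 300°, sin 300°) = (0.5000, -0.8660); from cell (2,2)
  next x-line at t=0.4400, next y-line at t=0.7852; Δt_x=2.0000, Δt_y=1.1547
    x: enter (3,2) at t=0.4400
    y: enter (3,1) at t=0.7852
    y: enter (3,0) at t=1.9399 ← occupied
  → r_6 = 1.9399
beam 7: φ=135°, α=345°
  dir = (cos 345°, sin 345°) = (0.9659, -0.2588); from cell (2,2)
  next x-line at t=0.2278, next y-line at t=2.6273; Δt_x=1.0353, Δt_y=3.8637
    x: enter (3,2) at t=0.2278
    x: enter (4,2) at t=1.2630 ← occupied
  → r_7 = 1.2630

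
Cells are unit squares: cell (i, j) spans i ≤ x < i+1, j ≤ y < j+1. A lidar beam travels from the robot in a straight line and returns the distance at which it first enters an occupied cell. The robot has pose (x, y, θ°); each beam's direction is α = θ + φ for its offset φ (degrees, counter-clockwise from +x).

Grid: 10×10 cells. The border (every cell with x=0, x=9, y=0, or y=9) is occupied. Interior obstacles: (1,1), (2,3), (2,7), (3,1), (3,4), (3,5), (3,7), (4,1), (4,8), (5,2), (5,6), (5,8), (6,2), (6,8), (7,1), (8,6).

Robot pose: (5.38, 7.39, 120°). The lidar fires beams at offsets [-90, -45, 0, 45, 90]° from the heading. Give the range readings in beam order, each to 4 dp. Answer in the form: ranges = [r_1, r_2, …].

beam 1: φ=-90°, α=30°
  d=(0.8660,0.5000)  start (5,7)  tX=0.7159 tY=1.2200  stride 1/|dx|=1.1547 1/|dy|=2.0000
    cross x-line → (6,7), t=0.7159
    cross y-line → (6,8), t=1.2200 (wall)
  → r_1 = 1.2200
beam 2: φ=-45°, α=75°
  d=(0.2588,0.9659)  start (5,7)  tX=2.3955 tY=0.6315  stride 1/|dx|=3.8637 1/|dy|=1.0353
    cross y-line → (5,8), t=0.6315 (wall)
  → r_2 = 0.6315
beam 3: φ=0°, α=120°
  d=(-0.5000,0.8660)  start (5,7)  tX=0.7600 tY=0.7044  stride 1/|dx|=2.0000 1/|dy|=1.1547
    cross y-line → (5,8), t=0.7044 (wall)
  → r_3 = 0.7044
beam 4: φ=45°, α=165°
  d=(-0.9659,0.2588)  start (5,7)  tX=0.3934 tY=2.3569  stride 1/|dx|=1.0353 1/|dy|=3.8637
    cross x-line → (4,7), t=0.3934
    cross x-line → (3,7), t=1.4287 (wall)
  → r_4 = 1.4287
beam 5: φ=90°, α=210°
  d=(-0.8660,-0.5000)  start (5,7)  tX=0.4388 tY=0.7800  stride 1/|dx|=1.1547 1/|dy|=2.0000
    cross x-line → (4,7), t=0.4388
    cross y-line → (4,6), t=0.7800
    cross x-line → (3,6), t=1.5935
    cross x-line → (2,6), t=2.7482
    cross y-line → (2,5), t=2.7800
    cross x-line → (1,5), t=3.9029
    cross y-line → (1,4), t=4.7800
    cross x-line → (0,4), t=5.0576 (wall)
  → r_5 = 5.0576

ranges = [1.2200, 0.6315, 0.7044, 1.4287, 5.0576]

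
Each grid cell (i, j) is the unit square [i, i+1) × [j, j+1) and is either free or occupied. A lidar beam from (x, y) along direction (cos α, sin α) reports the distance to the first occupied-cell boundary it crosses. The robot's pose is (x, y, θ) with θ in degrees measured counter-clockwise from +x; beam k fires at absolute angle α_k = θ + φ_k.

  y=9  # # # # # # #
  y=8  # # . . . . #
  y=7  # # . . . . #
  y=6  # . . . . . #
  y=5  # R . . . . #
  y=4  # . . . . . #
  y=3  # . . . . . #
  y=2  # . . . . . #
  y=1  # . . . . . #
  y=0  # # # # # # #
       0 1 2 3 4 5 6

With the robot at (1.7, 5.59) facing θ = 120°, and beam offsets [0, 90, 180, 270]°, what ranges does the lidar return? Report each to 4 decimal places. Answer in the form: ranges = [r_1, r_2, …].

beam 1: φ=0°, α=120°
  dir = (cos 120°, sin 120°) = (-0.5000, 0.8660); from cell (1,5)
  next x-line at t=1.4000, next y-line at t=0.4734; Δt_x=2.0000, Δt_y=1.1547
    y: enter (1,6) at t=0.4734
    x: enter (0,6) at t=1.4000 ← occupied
  → r_1 = 1.4000
beam 2: φ=90°, α=210°
  dir = (cos 210°, sin 210°) = (-0.8660, -0.5000); from cell (1,5)
  next x-line at t=0.8083, next y-line at t=1.1800; Δt_x=1.1547, Δt_y=2.0000
    x: enter (0,5) at t=0.8083 ← occupied
  → r_2 = 0.8083
beam 3: φ=180°, α=300°
  dir = (cos 300°, sin 300°) = (0.5000, -0.8660); from cell (1,5)
  next x-line at t=0.6000, next y-line at t=0.6813; Δt_x=2.0000, Δt_y=1.1547
    x: enter (2,5) at t=0.6000
    y: enter (2,4) at t=0.6813
    y: enter (2,3) at t=1.8360
    x: enter (3,3) at t=2.6000
    y: enter (3,2) at t=2.9907
    y: enter (3,1) at t=4.1454
    x: enter (4,1) at t=4.6000
    y: enter (4,0) at t=5.3001 ← occupied
  → r_3 = 5.3001
beam 4: φ=270°, α=30°
  dir = (cos 30°, sin 30°) = (0.8660, 0.5000); from cell (1,5)
  next x-line at t=0.3464, next y-line at t=0.8200; Δt_x=1.1547, Δt_y=2.0000
    x: enter (2,5) at t=0.3464
    y: enter (2,6) at t=0.8200
    x: enter (3,6) at t=1.5011
    x: enter (4,6) at t=2.6558
    y: enter (4,7) at t=2.8200
    x: enter (5,7) at t=3.8105
    y: enter (5,8) at t=4.8200
    x: enter (6,8) at t=4.9652 ← occupied
  → r_4 = 4.9652

ranges = [1.4000, 0.8083, 5.3001, 4.9652]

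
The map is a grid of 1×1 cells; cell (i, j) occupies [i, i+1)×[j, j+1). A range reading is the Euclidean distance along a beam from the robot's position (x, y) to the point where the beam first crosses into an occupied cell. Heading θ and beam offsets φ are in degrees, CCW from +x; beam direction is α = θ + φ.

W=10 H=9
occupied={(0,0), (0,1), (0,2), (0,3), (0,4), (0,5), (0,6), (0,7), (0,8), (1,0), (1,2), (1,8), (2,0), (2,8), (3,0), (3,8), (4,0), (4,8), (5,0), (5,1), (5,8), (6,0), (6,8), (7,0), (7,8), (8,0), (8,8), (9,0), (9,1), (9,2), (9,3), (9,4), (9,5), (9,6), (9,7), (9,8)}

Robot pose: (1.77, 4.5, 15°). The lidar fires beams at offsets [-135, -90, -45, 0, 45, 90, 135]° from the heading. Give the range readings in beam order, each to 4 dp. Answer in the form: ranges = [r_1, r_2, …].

beam 1: φ=-135°, α=240°
  direction (-0.5000, -0.8660); cell (1,4); t to first gridline: x 1.5400, y 0.5774 (then +2.0000 / +1.1547)
    (1,3) via y @ 0.5774
    (0,3) via x @ 1.5400  # hit
  → r_1 = 1.5400
beam 2: φ=-90°, α=285°
  direction (0.2588, -0.9659); cell (1,4); t to first gridline: x 0.8887, y 0.5176 (then +3.8637 / +1.0353)
    (1,3) via y @ 0.5176
    (2,3) via x @ 0.8887
    (2,2) via y @ 1.5529
    (2,1) via y @ 2.5882
    (2,0) via y @ 3.6235  # hit
  → r_2 = 3.6235
beam 3: φ=-45°, α=330°
  direction (0.8660, -0.5000); cell (1,4); t to first gridline: x 0.2656, y 1.0000 (then +1.1547 / +2.0000)
    (2,4) via x @ 0.2656
    (2,3) via y @ 1.0000
    (3,3) via x @ 1.4203
    (4,3) via x @ 2.5750
    (4,2) via y @ 3.0000
    (5,2) via x @ 3.7297
    (6,2) via x @ 4.8844
    (6,1) via y @ 5.0000
    (7,1) via x @ 6.0391
    (7,0) via y @ 7.0000  # hit
  → r_3 = 7.0000
beam 4: φ=0°, α=15°
  direction (0.9659, 0.2588); cell (1,4); t to first gridline: x 0.2381, y 1.9319 (then +1.0353 / +3.8637)
    (2,4) via x @ 0.2381
    (3,4) via x @ 1.2734
    (3,5) via y @ 1.9319
    (4,5) via x @ 2.3087
    (5,5) via x @ 3.3439
    (6,5) via x @ 4.3792
    (7,5) via x @ 5.4145
    (7,6) via y @ 5.7956
    (8,6) via x @ 6.4498
    (9,6) via x @ 7.4850  # hit
  → r_4 = 7.4850
beam 5: φ=45°, α=60°
  direction (0.5000, 0.8660); cell (1,4); t to first gridline: x 0.4600, y 0.5774 (then +2.0000 / +1.1547)
    (2,4) via x @ 0.4600
    (2,5) via y @ 0.5774
    (2,6) via y @ 1.7321
    (3,6) via x @ 2.4600
    (3,7) via y @ 2.8868
    (3,8) via y @ 4.0415  # hit
  → r_5 = 4.0415
beam 6: φ=90°, α=105°
  direction (-0.2588, 0.9659); cell (1,4); t to first gridline: x 2.9751, y 0.5176 (then +3.8637 / +1.0353)
    (1,5) via y @ 0.5176
    (1,6) via y @ 1.5529
    (1,7) via y @ 2.5882
    (0,7) via x @ 2.9751  # hit
  → r_6 = 2.9751
beam 7: φ=135°, α=150°
  direction (-0.8660, 0.5000); cell (1,4); t to first gridline: x 0.8891, y 1.0000 (then +1.1547 / +2.0000)
    (0,4) via x @ 0.8891  # hit
  → r_7 = 0.8891

ranges = [1.5400, 3.6235, 7.0000, 7.4850, 4.0415, 2.9751, 0.8891]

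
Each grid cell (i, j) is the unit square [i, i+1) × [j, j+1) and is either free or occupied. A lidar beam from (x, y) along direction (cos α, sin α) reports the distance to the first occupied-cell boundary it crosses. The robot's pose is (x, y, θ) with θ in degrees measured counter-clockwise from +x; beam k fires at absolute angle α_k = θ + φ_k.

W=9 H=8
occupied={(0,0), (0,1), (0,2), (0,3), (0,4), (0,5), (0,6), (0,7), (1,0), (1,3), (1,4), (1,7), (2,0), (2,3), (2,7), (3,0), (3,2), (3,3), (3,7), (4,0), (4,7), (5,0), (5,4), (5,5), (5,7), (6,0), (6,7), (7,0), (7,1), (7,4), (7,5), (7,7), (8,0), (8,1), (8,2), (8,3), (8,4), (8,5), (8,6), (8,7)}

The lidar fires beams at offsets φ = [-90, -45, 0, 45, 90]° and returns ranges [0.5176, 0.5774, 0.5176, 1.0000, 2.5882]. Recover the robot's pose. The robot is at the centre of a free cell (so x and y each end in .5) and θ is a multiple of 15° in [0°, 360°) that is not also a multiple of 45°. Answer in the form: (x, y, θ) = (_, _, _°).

Candidates: 32 free-cell centres × 16 headings = 512 poses. Raycast each; keep the one whose scan matches to 4 dp.
  (1.5, 1.5, 210°): beam 1 = 1.0000 ≠ 0.5176 ✗
  (2.5, 4.5, 120°): beam 1 = 2.8868 ≠ 0.5176 ✗
  (6.5, 3.5, 210°): beam 1 = 1.0000 ≠ 0.5176 ✗
  (4.5, 1.5, 105°): beam 1 = 3.6235 ≠ 0.5176 ✗
  …
  (2.5, 4.5, 285°): r_1=0.5176, r_2=0.5774, r_3=0.5176, r_4=1.0000, r_5=2.5882 — all match ✓
No second candidate reproduces the full scan.

(x, y, θ) = (2.5, 4.5, 285°)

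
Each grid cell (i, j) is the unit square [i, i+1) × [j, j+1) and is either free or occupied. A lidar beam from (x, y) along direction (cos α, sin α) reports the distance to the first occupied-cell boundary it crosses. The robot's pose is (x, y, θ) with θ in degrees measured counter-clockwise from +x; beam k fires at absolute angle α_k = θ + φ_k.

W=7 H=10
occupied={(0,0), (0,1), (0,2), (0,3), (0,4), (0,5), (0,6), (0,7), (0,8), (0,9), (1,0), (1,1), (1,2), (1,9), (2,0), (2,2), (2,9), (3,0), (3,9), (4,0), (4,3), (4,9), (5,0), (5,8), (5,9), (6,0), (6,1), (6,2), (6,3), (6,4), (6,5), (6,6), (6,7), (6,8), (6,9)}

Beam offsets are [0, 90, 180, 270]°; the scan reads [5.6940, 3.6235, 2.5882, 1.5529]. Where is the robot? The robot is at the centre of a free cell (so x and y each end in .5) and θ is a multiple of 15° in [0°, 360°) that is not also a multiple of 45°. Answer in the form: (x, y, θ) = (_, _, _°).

(x, y, θ) = (2.5, 6.5, 285°)

The pose lattice has 35·16 = 560 candidates. Test each by forward raycasting.
  (1.5, 5.5, 105°): beam 1 = 1.9319 ≠ 5.6940 ✗
  (2.5, 4.5, 150°): beam 1 = 1.7321 ≠ 5.6940 ✗
  (2.5, 1.5, 30°): beam 1 = 4.0415 ≠ 5.6940 ✗
  …
  (2.5, 6.5, 285°): r_1=5.6940, r_2=3.6235, r_3=2.5882, r_4=1.5529 — all match ✓
Only this pose fits every beam.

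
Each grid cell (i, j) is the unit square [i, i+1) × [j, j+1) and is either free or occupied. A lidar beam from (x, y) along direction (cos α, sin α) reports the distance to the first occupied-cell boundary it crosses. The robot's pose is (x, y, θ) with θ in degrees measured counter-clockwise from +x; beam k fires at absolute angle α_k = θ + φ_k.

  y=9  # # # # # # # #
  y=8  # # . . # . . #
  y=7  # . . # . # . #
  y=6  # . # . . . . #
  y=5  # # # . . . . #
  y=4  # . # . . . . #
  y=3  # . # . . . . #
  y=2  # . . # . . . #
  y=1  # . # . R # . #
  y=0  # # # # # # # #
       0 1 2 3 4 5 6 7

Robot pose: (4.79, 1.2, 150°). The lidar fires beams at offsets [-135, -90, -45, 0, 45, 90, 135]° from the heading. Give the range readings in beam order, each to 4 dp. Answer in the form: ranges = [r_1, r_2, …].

ranges = [0.2174, 0.4200, 6.0046, 1.6000, 0.7727, 0.2309, 0.2071]

beam 1: φ=-135°, α=15°
  dir = (cos 15°, sin 15°) = (0.9659, 0.2588); from cell (4,1)
  next x-line at t=0.2174, next y-line at t=3.0910; Δt_x=1.0353, Δt_y=3.8637
    x: enter (5,1) at t=0.2174 ← occupied
  → r_1 = 0.2174
beam 2: φ=-90°, α=60°
  dir = (cos 60°, sin 60°) = (0.5000, 0.8660); from cell (4,1)
  next x-line at t=0.4200, next y-line at t=0.9238; Δt_x=2.0000, Δt_y=1.1547
    x: enter (5,1) at t=0.4200 ← occupied
  → r_2 = 0.4200
beam 3: φ=-45°, α=105°
  dir = (cos 105°, sin 105°) = (-0.2588, 0.9659); from cell (4,1)
  next x-line at t=3.0523, next y-line at t=0.8282; Δt_x=3.8637, Δt_y=1.0353
    y: enter (4,2) at t=0.8282
    y: enter (4,3) at t=1.8635
    y: enter (4,4) at t=2.8988
    x: enter (3,4) at t=3.0523
    y: enter (3,5) at t=3.9340
    y: enter (3,6) at t=4.9693
    y: enter (3,7) at t=6.0046 ← occupied
  → r_3 = 6.0046
beam 4: φ=0°, α=150°
  dir = (cos 150°, sin 150°) = (-0.8660, 0.5000); from cell (4,1)
  next x-line at t=0.9122, next y-line at t=1.6000; Δt_x=1.1547, Δt_y=2.0000
    x: enter (3,1) at t=0.9122
    y: enter (3,2) at t=1.6000 ← occupied
  → r_4 = 1.6000
beam 5: φ=45°, α=195°
  dir = (cos 195°, sin 195°) = (-0.9659, -0.2588); from cell (4,1)
  next x-line at t=0.8179, next y-line at t=0.7727; Δt_x=1.0353, Δt_y=3.8637
    y: enter (4,0) at t=0.7727 ← occupied
  → r_5 = 0.7727
beam 6: φ=90°, α=240°
  dir = (cos 240°, sin 240°) = (-0.5000, -0.8660); from cell (4,1)
  next x-line at t=1.5800, next y-line at t=0.2309; Δt_x=2.0000, Δt_y=1.1547
    y: enter (4,0) at t=0.2309 ← occupied
  → r_6 = 0.2309
beam 7: φ=135°, α=285°
  dir = (cos 285°, sin 285°) = (0.2588, -0.9659); from cell (4,1)
  next x-line at t=0.8114, next y-line at t=0.2071; Δt_x=3.8637, Δt_y=1.0353
    y: enter (4,0) at t=0.2071 ← occupied
  → r_7 = 0.2071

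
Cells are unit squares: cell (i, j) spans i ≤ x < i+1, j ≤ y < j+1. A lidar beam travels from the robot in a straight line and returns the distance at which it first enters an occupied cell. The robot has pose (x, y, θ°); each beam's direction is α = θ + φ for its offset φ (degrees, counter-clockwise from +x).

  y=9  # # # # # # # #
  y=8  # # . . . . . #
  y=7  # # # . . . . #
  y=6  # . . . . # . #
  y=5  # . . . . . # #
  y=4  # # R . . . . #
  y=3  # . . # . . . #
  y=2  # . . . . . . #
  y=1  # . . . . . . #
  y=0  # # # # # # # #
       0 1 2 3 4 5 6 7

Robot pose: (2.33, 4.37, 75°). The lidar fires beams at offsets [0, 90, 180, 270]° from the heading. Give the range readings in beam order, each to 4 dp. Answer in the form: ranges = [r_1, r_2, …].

beam 1: φ=0°, α=75°
  direction (0.2588, 0.9659); cell (2,4); t to first gridline: x 2.5887, y 0.6522 (then +3.8637 / +1.0353)
    (2,5) via y @ 0.6522
    (2,6) via y @ 1.6875
    (3,6) via x @ 2.5887
    (3,7) via y @ 2.7228
    (3,8) via y @ 3.7581
    (3,9) via y @ 4.7933  # hit
  → r_1 = 4.7933
beam 2: φ=90°, α=165°
  direction (-0.9659, 0.2588); cell (2,4); t to first gridline: x 0.3416, y 2.4341 (then +1.0353 / +3.8637)
    (1,4) via x @ 0.3416  # hit
  → r_2 = 0.3416
beam 3: φ=180°, α=255°
  direction (-0.2588, -0.9659); cell (2,4); t to first gridline: x 1.2750, y 0.3831 (then +3.8637 / +1.0353)
    (2,3) via y @ 0.3831
    (1,3) via x @ 1.2750
    (1,2) via y @ 1.4183
    (1,1) via y @ 2.4536
    (1,0) via y @ 3.4889  # hit
  → r_3 = 3.4889
beam 4: φ=270°, α=345°
  direction (0.9659, -0.2588); cell (2,4); t to first gridline: x 0.6936, y 1.4296 (then +1.0353 / +3.8637)
    (3,4) via x @ 0.6936
    (3,3) via y @ 1.4296  # hit
  → r_4 = 1.4296

ranges = [4.7933, 0.3416, 3.4889, 1.4296]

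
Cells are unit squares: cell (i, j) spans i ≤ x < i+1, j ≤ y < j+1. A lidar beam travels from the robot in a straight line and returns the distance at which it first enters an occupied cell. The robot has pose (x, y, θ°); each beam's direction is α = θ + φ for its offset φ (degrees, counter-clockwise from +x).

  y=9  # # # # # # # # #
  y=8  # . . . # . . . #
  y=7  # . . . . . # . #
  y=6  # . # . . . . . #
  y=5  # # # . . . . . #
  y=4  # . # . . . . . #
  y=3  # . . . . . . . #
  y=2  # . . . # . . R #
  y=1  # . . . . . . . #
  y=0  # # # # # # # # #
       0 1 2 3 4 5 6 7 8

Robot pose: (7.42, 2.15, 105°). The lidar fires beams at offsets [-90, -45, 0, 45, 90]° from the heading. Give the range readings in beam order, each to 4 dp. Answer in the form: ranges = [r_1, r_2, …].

beam 1: φ=-90°, α=15°
  direction (0.9659, 0.2588); cell (7,2); t to first gridline: x 0.6005, y 3.2841 (then +1.0353 / +3.8637)
    (8,2) via x @ 0.6005  # hit
  → r_1 = 0.6005
beam 2: φ=-45°, α=60°
  direction (0.5000, 0.8660); cell (7,2); t to first gridline: x 1.1600, y 0.9815 (then +2.0000 / +1.1547)
    (7,3) via y @ 0.9815
    (8,3) via x @ 1.1600  # hit
  → r_2 = 1.1600
beam 3: φ=0°, α=105°
  direction (-0.2588, 0.9659); cell (7,2); t to first gridline: x 1.6228, y 0.8800 (then +3.8637 / +1.0353)
    (7,3) via y @ 0.8800
    (6,3) via x @ 1.6228
    (6,4) via y @ 1.9153
    (6,5) via y @ 2.9505
    (6,6) via y @ 3.9858
    (6,7) via y @ 5.0211  # hit
  → r_3 = 5.0211
beam 4: φ=45°, α=150°
  direction (-0.8660, 0.5000); cell (7,2); t to first gridline: x 0.4850, y 1.7000 (then +1.1547 / +2.0000)
    (6,2) via x @ 0.4850
    (5,2) via x @ 1.6397
    (5,3) via y @ 1.7000
    (4,3) via x @ 2.7944
    (4,4) via y @ 3.7000
    (3,4) via x @ 3.9491
    (2,4) via x @ 5.1038  # hit
  → r_4 = 5.1038
beam 5: φ=90°, α=195°
  direction (-0.9659, -0.2588); cell (7,2); t to first gridline: x 0.4348, y 0.5796 (then +1.0353 / +3.8637)
    (6,2) via x @ 0.4348
    (6,1) via y @ 0.5796
    (5,1) via x @ 1.4701
    (4,1) via x @ 2.5054
    (3,1) via x @ 3.5406
    (3,0) via y @ 4.4433  # hit
  → r_5 = 4.4433

ranges = [0.6005, 1.1600, 5.0211, 5.1038, 4.4433]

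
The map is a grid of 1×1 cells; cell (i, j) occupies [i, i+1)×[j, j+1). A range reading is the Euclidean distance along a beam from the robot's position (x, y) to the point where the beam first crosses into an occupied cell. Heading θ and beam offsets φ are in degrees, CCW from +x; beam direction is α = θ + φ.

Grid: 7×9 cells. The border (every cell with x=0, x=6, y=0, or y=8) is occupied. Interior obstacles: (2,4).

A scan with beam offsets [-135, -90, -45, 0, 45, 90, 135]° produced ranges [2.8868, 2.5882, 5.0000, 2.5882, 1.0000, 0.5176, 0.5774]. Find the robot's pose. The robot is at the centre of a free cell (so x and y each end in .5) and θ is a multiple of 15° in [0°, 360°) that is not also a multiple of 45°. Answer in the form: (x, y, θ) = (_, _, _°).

(x, y, θ) = (3.5, 7.5, 345°)

The pose lattice has 34·16 = 544 candidates. Test each by forward raycasting.
  (5.5, 6.5, 150°): beam 1 = 0.5176 ≠ 2.8868 ✗
  (3.5, 4.5, 105°): beam 3 = 4.0415 ≠ 5.0000 ✗
  (2.5, 6.5, 105°): beam 1 = 4.0415 ≠ 2.8868 ✗
  (5.5, 7.5, 150°): beam 1 = 0.5176 ≠ 2.8868 ✗
  …
  (3.5, 7.5, 345°): r_1=2.8868, r_2=2.5882, r_3=5.0000, r_4=2.5882, r_5=1.0000, r_6=0.5176, r_7=0.5774 — all match ✓
No second candidate reproduces the full scan.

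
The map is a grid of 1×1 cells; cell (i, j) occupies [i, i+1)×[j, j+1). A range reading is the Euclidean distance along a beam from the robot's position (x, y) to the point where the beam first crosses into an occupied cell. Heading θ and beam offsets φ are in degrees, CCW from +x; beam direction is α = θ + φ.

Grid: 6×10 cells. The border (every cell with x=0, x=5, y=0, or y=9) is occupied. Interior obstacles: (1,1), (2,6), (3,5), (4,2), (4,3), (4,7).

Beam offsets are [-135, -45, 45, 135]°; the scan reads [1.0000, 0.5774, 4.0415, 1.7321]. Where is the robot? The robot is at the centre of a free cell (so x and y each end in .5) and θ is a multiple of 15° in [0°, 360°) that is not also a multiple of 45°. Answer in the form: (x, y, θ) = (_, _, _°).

Candidates: 26 free-cell centres × 16 headings = 416 poses. Raycast each; keep the one whose scan matches to 4 dp.
  (4.5, 8.5, 240°): beam 1 = 0.5176 ≠ 1.0000 ✗
  (2.5, 5.5, 255°): beam 1 = 0.5774 ≠ 1.0000 ✗
  (1.5, 8.5, 330°): beam 1 = 0.5176 ≠ 1.0000 ✗
  (3.5, 2.5, 120°): beam 1 = 0.5176 ≠ 1.0000 ✗
  …
  (1.5, 4.5, 255°): r_1=1.0000, r_2=0.5774, r_3=4.0415, r_4=1.7321 — all match ✓
No second candidate reproduces the full scan.

(x, y, θ) = (1.5, 4.5, 255°)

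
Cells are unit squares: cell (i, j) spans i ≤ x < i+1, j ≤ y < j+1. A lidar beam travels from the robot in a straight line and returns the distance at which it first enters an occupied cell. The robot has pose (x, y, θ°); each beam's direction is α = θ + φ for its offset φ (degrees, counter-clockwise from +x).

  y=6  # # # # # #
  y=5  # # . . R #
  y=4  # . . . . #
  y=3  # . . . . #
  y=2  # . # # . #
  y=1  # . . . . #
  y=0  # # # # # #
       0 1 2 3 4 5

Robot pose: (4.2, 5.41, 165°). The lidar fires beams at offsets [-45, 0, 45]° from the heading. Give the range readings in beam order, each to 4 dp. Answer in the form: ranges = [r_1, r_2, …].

ranges = [0.6813, 2.2776, 3.6950]

beam 1: φ=-45°, α=120°
  cosα=-0.5000 sinα=0.8660 | (4,5) | tMaxX 0.4000 tMaxY 0.6813 | tΔX 2.0000 tΔY 1.1547
    t=0.4000 [x] (3,5)
    t=0.6813 [y] (3,6) — stop
  → r_1 = 0.6813
beam 2: φ=0°, α=165°
  cosα=-0.9659 sinα=0.2588 | (4,5) | tMaxX 0.2071 tMaxY 2.2796 | tΔX 1.0353 tΔY 3.8637
    t=0.2071 [x] (3,5)
    t=1.2423 [x] (2,5)
    t=2.2776 [x] (1,5) — stop
  → r_2 = 2.2776
beam 3: φ=45°, α=210°
  cosα=-0.8660 sinα=-0.5000 | (4,5) | tMaxX 0.2309 tMaxY 0.8200 | tΔX 1.1547 tΔY 2.0000
    t=0.2309 [x] (3,5)
    t=0.8200 [y] (3,4)
    t=1.3856 [x] (2,4)
    t=2.5403 [x] (1,4)
    t=2.8200 [y] (1,3)
    t=3.6950 [x] (0,3) — stop
  → r_3 = 3.6950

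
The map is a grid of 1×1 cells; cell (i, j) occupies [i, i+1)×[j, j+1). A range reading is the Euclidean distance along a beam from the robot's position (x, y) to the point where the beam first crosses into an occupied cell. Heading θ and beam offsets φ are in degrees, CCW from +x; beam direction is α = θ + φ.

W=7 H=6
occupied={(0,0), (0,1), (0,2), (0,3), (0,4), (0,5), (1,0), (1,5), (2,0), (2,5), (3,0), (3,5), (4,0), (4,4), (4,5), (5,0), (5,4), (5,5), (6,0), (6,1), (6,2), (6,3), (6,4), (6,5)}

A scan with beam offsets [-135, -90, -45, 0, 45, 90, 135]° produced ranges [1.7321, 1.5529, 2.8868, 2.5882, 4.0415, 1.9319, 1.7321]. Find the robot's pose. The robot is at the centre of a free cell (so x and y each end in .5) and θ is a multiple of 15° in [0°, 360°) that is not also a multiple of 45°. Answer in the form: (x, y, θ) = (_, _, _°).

Enumerate (i+0.5, j+0.5, θ) over the 18 free cells and 16 admissible headings. For each, cast all 7 beams and compare to the given ranges.
  (4.5, 1.5, 60°): beam 1 = 0.5176 ≠ 1.7321 ✗
  (3.5, 1.5, 60°): beam 1 = 0.5176 ≠ 1.7321 ✗
  (2.5, 4.5, 255°): beam 1 = 0.5774 ≠ 1.7321 ✗
  …
  (2.5, 3.5, 285°): r_1=1.7321, r_2=1.5529, r_3=2.8868, r_4=2.5882, r_5=4.0415, r_6=1.9319, r_7=1.7321 — all match ✓
Only this pose fits every beam.

(x, y, θ) = (2.5, 3.5, 285°)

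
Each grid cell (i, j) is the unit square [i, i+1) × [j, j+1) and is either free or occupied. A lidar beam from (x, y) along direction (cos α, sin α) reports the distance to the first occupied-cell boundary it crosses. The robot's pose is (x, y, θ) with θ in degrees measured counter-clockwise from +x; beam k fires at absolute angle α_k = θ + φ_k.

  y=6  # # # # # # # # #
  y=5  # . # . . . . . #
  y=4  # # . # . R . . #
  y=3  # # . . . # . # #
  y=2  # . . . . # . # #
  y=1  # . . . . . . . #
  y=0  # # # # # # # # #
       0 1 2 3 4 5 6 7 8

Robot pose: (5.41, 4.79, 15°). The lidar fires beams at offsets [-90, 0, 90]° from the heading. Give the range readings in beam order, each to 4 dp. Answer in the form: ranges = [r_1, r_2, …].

beam 1: φ=-90°, α=285°
  dir = (cos 285°, sin 285°) = (0.2588, -0.9659); from cell (5,4)
  next x-line at t=2.2796, next y-line at t=0.8179; Δt_x=3.8637, Δt_y=1.0353
    y: enter (5,3) at t=0.8179 ← occupied
  → r_1 = 0.8179
beam 2: φ=0°, α=15°
  dir = (cos 15°, sin 15°) = (0.9659, 0.2588); from cell (5,4)
  next x-line at t=0.6108, next y-line at t=0.8114; Δt_x=1.0353, Δt_y=3.8637
    x: enter (6,4) at t=0.6108
    y: enter (6,5) at t=0.8114
    x: enter (7,5) at t=1.6461
    x: enter (8,5) at t=2.6814 ← occupied
  → r_2 = 2.6814
beam 3: φ=90°, α=105°
  dir = (cos 105°, sin 105°) = (-0.2588, 0.9659); from cell (5,4)
  next x-line at t=1.5841, next y-line at t=0.2174; Δt_x=3.8637, Δt_y=1.0353
    y: enter (5,5) at t=0.2174
    y: enter (5,6) at t=1.2527 ← occupied
  → r_3 = 1.2527

ranges = [0.8179, 2.6814, 1.2527]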